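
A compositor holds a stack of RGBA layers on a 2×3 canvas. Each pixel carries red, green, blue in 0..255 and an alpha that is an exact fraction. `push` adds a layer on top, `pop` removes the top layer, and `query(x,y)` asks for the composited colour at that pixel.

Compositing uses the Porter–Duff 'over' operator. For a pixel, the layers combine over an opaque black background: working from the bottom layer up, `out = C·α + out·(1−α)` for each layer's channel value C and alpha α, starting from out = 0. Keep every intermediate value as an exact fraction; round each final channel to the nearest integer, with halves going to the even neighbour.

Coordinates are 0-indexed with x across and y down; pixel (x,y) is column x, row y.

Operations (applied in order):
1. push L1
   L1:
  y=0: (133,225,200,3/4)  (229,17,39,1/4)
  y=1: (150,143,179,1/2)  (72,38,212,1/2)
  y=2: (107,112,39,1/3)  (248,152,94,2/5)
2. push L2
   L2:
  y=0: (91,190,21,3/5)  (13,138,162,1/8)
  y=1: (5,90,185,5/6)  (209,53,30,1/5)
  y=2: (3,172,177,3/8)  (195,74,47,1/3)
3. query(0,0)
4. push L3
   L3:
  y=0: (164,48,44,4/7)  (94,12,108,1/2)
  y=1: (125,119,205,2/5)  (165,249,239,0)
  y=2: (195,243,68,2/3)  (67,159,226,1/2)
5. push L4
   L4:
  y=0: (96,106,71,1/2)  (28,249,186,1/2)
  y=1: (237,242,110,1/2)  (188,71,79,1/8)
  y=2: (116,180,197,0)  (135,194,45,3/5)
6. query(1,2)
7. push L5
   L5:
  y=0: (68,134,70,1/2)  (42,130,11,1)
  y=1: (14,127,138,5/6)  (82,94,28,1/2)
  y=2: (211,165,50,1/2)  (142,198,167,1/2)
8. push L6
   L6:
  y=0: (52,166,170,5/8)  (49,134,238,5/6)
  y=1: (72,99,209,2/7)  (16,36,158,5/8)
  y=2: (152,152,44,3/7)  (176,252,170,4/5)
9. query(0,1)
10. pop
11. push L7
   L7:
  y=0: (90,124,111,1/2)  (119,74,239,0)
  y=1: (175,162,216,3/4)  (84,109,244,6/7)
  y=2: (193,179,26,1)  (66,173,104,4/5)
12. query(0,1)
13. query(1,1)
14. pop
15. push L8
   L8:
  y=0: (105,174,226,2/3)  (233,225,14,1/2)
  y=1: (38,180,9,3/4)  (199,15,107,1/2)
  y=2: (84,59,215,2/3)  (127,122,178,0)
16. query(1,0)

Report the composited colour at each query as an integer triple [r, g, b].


query (0,0) [L1,L2] — begin 0,0,0
after L1 α=3/4: [399/4, 675/4, 150]
after L2 α=3/5: [189/2, 363/2, 363/5]
→ [94, 182, 73]

(1,2) stack=L1,L2,L3,L4; from [0,0,0]:
+L1 (α=2/5) → [496/5, 304/5, 188/5]
+L2 (α=1/3) → [1967/15, 326/5, 611/15]
+L3 (α=1/2) → [1486/15, 1121/10, 4001/30]
+L4 (α=3/5) → [9047/75, 4031/25, 6026/75]
= [121, 161, 80]

query (0,1) [L1,L2,L3,L4,L5,L6] — begin 0,0,0
+L1 (α=1/2) → [75, 143/2, 179/2]
+L2 (α=5/6) → [50/3, 1043/12, 2029/12]
+L3 (α=2/5) → [60, 399/4, 3669/20]
+L4 (α=1/2) → [297/2, 1367/8, 5869/40]
+L5 (α=5/6) → [437/12, 2149/16, 33469/240]
+L6 (α=2/7) → [559/12, 13913/112, 53533/336]
→ [47, 124, 159]

(0,1) stack=L1,L2,L3,L4,L5,L7; from [0,0,0]:
L1 α=1/2: [75, 143/2, 179/2]
L2 α=5/6: [50/3, 1043/12, 2029/12]
L3 α=2/5: [60, 399/4, 3669/20]
L4 α=1/2: [297/2, 1367/8, 5869/40]
L5 α=5/6: [437/12, 2149/16, 33469/240]
L7 α=3/4: [6737/48, 9925/64, 188989/960]
= [140, 155, 197]

(1,1) stack=L1,L2,L3,L4,L5,L7; from [0,0,0]:
after L1 α=1/2: [36, 19, 106]
after L2 α=1/5: [353/5, 129/5, 454/5]
after L3 α=0: [353/5, 129/5, 454/5]
after L4 α=1/8: [3411/40, 629/20, 3573/40]
after L5 α=1/2: [6691/80, 2509/40, 4693/80]
after L7 α=6/7: [47011/560, 28669/280, 121813/560]
→ [84, 102, 218]

at x=1,y=0 over L1,L2,L3,L4,L5,L8:
after L1 α=1/4: [229/4, 17/4, 39/4]
after L2 α=1/8: [1655/32, 671/32, 921/32]
after L3 α=1/2: [4663/64, 1055/64, 4377/64]
after L4 α=1/2: [6455/128, 16991/128, 16281/128]
after L5 α=1: [42, 130, 11]
after L8 α=1/2: [275/2, 355/2, 25/2]
→ [138, 178, 12]


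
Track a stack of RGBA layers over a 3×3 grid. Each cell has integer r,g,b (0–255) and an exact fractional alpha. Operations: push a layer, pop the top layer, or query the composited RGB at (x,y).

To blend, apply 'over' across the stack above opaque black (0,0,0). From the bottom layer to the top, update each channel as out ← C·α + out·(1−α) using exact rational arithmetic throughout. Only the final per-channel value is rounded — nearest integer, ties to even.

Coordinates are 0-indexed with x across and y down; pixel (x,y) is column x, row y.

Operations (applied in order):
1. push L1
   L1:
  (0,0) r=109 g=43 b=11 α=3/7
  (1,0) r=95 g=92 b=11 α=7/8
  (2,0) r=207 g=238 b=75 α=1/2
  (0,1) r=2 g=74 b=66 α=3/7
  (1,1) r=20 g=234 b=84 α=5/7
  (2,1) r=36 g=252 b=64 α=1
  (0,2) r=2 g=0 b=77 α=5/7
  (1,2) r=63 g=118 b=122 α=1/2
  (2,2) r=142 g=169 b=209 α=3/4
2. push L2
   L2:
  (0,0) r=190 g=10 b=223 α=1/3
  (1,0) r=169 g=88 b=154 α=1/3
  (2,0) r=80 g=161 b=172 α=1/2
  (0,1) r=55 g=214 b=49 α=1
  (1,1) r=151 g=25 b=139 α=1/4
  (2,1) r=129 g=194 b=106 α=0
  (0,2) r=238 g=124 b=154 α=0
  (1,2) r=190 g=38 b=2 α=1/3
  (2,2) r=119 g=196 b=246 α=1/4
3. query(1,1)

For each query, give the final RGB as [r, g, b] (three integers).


(1,1) stack=L1,L2; from [0,0,0]:
after L1 α=5/7: [100/7, 1170/7, 60]
after L2 α=1/4: [1357/28, 3685/28, 319/4]
→ [48, 132, 80]


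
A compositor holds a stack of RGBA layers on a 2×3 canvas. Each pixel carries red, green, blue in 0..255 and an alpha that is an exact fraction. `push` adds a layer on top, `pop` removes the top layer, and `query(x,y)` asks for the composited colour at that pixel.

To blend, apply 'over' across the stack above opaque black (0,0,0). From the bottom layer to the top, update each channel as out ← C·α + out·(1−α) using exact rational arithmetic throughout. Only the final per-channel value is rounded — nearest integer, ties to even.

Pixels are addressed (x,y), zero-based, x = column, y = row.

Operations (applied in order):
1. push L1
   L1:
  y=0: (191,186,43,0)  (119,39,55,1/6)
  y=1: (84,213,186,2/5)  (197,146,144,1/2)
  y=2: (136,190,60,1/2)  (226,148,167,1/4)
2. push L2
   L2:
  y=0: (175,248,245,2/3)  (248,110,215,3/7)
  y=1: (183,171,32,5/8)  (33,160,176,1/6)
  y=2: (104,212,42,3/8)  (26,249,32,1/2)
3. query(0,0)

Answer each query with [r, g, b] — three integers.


at x=0,y=0 over L1,L2:
after L1 α=0: [0, 0, 0]
after L2 α=2/3: [350/3, 496/3, 490/3]
= [117, 165, 163]


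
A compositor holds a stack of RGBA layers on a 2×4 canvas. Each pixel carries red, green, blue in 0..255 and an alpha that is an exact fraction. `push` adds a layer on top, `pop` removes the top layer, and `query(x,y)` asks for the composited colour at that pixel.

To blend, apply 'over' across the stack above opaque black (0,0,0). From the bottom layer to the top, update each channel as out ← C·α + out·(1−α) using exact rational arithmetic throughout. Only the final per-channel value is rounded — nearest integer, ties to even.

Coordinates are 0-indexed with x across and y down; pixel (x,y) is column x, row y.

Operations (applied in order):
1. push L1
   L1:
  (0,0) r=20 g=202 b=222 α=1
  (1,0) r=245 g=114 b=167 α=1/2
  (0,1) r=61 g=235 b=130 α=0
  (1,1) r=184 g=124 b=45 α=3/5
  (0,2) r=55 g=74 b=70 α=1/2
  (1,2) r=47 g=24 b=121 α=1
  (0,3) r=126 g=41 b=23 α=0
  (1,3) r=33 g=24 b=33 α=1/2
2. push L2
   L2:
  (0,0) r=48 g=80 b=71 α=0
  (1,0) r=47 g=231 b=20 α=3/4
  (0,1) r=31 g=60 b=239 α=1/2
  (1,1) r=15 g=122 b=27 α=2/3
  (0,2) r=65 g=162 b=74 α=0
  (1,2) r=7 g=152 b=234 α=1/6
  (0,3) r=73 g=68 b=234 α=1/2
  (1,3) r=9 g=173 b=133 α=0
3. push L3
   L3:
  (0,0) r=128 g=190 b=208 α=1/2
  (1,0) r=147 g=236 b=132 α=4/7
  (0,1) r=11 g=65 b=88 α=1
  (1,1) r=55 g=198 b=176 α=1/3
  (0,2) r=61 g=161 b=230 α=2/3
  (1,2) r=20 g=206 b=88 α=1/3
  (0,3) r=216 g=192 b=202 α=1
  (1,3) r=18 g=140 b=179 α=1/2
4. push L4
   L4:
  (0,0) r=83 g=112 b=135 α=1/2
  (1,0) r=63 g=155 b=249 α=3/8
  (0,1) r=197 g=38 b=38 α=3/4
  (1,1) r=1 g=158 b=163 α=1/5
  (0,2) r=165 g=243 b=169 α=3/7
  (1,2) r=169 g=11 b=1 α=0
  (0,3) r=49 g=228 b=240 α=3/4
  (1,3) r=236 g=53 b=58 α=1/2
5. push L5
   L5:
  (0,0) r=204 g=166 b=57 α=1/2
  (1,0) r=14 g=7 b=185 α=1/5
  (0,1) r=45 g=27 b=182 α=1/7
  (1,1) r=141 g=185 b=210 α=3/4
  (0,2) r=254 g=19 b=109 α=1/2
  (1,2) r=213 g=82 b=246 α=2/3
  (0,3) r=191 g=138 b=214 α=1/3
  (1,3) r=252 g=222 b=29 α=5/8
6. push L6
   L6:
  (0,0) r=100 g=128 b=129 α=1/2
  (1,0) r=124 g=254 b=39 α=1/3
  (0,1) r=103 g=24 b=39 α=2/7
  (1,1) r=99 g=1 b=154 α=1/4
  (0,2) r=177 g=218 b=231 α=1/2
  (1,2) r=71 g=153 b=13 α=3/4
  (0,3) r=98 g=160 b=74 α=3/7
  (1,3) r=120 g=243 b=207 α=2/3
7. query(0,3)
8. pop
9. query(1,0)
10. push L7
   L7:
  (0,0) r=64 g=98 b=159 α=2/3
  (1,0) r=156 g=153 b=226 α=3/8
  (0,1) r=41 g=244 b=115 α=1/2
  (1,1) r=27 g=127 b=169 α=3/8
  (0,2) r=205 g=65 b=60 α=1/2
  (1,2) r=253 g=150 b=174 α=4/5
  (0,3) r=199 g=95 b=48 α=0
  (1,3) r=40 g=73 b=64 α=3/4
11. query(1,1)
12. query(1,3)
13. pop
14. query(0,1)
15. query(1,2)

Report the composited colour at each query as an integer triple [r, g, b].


query (0,3) [L1,L2,L3,L4,L5,L6] — begin 0,0,0
+L1 (α=0) → [0, 0, 0]
+L2 (α=1/2) → [73/2, 34, 117]
+L3 (α=1) → [216, 192, 202]
+L4 (α=3/4) → [363/4, 219, 461/2]
+L5 (α=1/3) → [745/6, 192, 225]
+L6 (α=3/7) → [2372/21, 1248/7, 1122/7]
= [113, 178, 160]

at x=1,y=0 over L1,L2,L3,L4,L5:
+L1 (α=1/2) → [245/2, 57, 167/2]
+L2 (α=3/4) → [527/8, 375/2, 287/8]
+L3 (α=4/7) → [6285/56, 3013/14, 5085/56]
+L4 (α=3/8) → [42009/448, 21575/112, 67257/448]
+L5 (α=1/5) → [43577/560, 21771/140, 87977/560]
→ [78, 156, 157]

at x=1,y=1 over L1,L2,L3,L4,L5,L7:
+L1 (α=3/5) → [552/5, 372/5, 27]
+L2 (α=2/3) → [234/5, 1592/15, 27]
+L3 (α=1/3) → [743/15, 6154/45, 230/3]
+L4 (α=1/5) → [2987/75, 31726/225, 1409/15]
+L5 (α=3/4) → [8678/75, 156601/900, 10859/60]
+L7 (α=3/8) → [9893/120, 225181/1440, 16943/96]
= [82, 156, 176]

(1,3) stack=L1,L2,L3,L4,L5,L7; from [0,0,0]:
+L1 (α=1/2) → [33/2, 12, 33/2]
+L2 (α=0) → [33/2, 12, 33/2]
+L3 (α=1/2) → [69/4, 76, 391/4]
+L4 (α=1/2) → [1013/8, 129/2, 623/8]
+L5 (α=5/8) → [13119/64, 2607/16, 3029/64]
+L7 (α=3/4) → [20799/256, 6111/64, 15317/256]
= [81, 95, 60]

at x=0,y=1 over L1,L2,L3,L4,L5:
+L1 (α=0) → [0, 0, 0]
+L2 (α=1/2) → [31/2, 30, 239/2]
+L3 (α=1) → [11, 65, 88]
+L4 (α=3/4) → [301/2, 179/4, 101/2]
+L5 (α=1/7) → [948/7, 591/14, 485/7]
→ [135, 42, 69]

at x=1,y=2 over L1,L2,L3,L4,L5:
after L1 α=1: [47, 24, 121]
after L2 α=1/6: [121/3, 136/3, 839/6]
after L3 α=1/3: [302/9, 890/9, 1103/9]
after L4 α=0: [302/9, 890/9, 1103/9]
after L5 α=2/3: [4136/27, 2366/27, 5531/27]
= [153, 88, 205]


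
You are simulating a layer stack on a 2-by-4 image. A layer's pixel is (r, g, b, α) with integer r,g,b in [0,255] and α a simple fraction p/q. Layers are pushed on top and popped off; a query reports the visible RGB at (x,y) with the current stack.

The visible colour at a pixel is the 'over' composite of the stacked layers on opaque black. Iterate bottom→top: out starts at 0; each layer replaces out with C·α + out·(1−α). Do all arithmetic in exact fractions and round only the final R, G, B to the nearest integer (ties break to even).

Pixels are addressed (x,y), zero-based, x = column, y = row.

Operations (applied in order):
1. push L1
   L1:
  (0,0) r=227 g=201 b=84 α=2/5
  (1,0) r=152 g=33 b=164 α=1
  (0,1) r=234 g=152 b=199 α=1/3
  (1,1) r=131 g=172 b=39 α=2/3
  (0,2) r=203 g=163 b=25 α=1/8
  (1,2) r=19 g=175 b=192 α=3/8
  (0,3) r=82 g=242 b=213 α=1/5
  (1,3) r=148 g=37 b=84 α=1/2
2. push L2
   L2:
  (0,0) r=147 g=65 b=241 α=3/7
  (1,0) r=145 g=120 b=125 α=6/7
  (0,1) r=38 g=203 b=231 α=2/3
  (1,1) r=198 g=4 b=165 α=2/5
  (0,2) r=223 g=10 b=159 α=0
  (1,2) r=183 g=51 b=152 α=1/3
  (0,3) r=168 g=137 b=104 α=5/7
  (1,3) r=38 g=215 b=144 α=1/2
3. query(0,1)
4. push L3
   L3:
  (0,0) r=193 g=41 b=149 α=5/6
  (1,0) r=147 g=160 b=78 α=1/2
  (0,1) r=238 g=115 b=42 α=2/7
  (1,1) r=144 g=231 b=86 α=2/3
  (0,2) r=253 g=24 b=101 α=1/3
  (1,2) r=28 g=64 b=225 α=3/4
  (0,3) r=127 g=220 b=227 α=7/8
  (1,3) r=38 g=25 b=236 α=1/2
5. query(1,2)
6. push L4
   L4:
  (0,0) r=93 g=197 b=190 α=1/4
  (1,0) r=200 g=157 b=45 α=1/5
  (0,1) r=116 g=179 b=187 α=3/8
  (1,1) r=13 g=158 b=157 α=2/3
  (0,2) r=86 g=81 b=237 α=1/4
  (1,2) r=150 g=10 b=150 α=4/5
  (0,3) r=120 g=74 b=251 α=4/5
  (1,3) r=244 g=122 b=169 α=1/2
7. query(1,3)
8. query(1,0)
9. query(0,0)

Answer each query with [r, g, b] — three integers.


at x=0,y=1 over L1,L2:
+L1 (α=1/3) → [78, 152/3, 199/3]
+L2 (α=2/3) → [154/3, 1370/9, 1585/9]
rounded: [51, 152, 176]

query (1,2) [L1,L2,L3] — begin 0,0,0
+L1 (α=3/8) → [57/8, 525/8, 72]
+L2 (α=1/3) → [263/4, 243/4, 296/3]
+L3 (α=3/4) → [599/16, 1011/16, 2321/12]
→ [37, 63, 193]

query (1,3) [L1,L2,L3,L4] — begin 0,0,0
L1 α=1/2: [74, 37/2, 42]
L2 α=1/2: [56, 467/4, 93]
L3 α=1/2: [47, 567/8, 329/2]
L4 α=1/2: [291/2, 1543/16, 667/4]
→ [146, 96, 167]

(1,0) stack=L1,L2,L3,L4; from [0,0,0]:
after L1 α=1: [152, 33, 164]
after L2 α=6/7: [146, 753/7, 914/7]
after L3 α=1/2: [293/2, 1873/14, 730/7]
after L4 α=1/5: [786/5, 969/7, 647/7]
rounded: [157, 138, 92]

query (0,0) [L1,L2,L3,L4] — begin 0,0,0
L1 α=2/5: [454/5, 402/5, 168/5]
L2 α=3/7: [4021/35, 369/5, 4287/35]
L3 α=5/6: [18898/105, 697/15, 15181/105]
L4 α=1/4: [22153/140, 841/10, 21831/140]
= [158, 84, 156]


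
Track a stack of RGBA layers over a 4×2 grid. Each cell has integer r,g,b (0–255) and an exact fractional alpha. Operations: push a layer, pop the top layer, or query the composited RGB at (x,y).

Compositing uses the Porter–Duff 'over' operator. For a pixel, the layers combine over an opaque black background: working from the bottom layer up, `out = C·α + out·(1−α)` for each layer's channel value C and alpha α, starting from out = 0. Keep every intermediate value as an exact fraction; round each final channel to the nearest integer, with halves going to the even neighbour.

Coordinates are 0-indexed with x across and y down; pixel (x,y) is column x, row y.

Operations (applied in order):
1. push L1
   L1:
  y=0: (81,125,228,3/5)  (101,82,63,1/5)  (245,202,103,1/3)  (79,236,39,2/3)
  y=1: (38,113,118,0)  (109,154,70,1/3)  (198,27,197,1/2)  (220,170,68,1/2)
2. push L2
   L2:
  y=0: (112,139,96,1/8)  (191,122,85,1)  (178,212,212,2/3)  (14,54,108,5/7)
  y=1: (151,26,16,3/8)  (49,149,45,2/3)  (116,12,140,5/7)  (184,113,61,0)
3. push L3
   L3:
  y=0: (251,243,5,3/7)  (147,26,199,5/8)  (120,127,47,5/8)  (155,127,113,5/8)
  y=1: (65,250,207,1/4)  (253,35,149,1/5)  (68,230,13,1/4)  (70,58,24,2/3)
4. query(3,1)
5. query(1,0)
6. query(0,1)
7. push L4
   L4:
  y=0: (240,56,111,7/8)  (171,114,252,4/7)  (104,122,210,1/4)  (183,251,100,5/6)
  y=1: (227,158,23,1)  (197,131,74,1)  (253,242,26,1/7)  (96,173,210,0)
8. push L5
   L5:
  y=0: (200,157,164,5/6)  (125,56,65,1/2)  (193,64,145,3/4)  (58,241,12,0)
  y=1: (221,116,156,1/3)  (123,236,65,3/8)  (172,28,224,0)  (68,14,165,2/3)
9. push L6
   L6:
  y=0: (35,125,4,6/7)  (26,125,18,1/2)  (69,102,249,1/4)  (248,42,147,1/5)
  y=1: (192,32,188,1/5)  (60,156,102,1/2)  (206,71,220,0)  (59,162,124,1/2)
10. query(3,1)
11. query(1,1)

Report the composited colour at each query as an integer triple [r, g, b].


(3,1) stack=L1,L2,L3; from [0,0,0]:
after L1 α=1/2: [110, 85, 34]
after L2 α=0: [110, 85, 34]
after L3 α=2/3: [250/3, 67, 82/3]
= [83, 67, 27]

(1,0) stack=L1,L2,L3; from [0,0,0]:
after L1 α=1/5: [101/5, 82/5, 63/5]
after L2 α=1: [191, 122, 85]
after L3 α=5/8: [327/2, 62, 625/4]
rounded: [164, 62, 156]

(0,1) stack=L1,L2,L3; from [0,0,0]:
after L1 α=0: [0, 0, 0]
after L2 α=3/8: [453/8, 39/4, 6]
after L3 α=1/4: [1879/32, 1117/16, 225/4]
→ [59, 70, 56]

query (3,1) [L1,L2,L3,L4,L5,L6] — begin 0,0,0
L1 α=1/2: [110, 85, 34]
L2 α=0: [110, 85, 34]
L3 α=2/3: [250/3, 67, 82/3]
L4 α=0: [250/3, 67, 82/3]
L5 α=2/3: [658/9, 95/3, 1072/9]
L6 α=1/2: [1189/18, 581/6, 1094/9]
rounded: [66, 97, 122]

query (1,1) [L1,L2,L3,L4,L5,L6] — begin 0,0,0
+L1 (α=1/3) → [109/3, 154/3, 70/3]
+L2 (α=2/3) → [403/9, 1048/9, 340/9]
+L3 (α=1/5) → [3889/45, 4507/45, 2701/45]
+L4 (α=1) → [197, 131, 74]
+L5 (α=3/8) → [677/4, 1363/8, 565/8]
+L6 (α=1/2) → [917/8, 2611/16, 1381/16]
→ [115, 163, 86]


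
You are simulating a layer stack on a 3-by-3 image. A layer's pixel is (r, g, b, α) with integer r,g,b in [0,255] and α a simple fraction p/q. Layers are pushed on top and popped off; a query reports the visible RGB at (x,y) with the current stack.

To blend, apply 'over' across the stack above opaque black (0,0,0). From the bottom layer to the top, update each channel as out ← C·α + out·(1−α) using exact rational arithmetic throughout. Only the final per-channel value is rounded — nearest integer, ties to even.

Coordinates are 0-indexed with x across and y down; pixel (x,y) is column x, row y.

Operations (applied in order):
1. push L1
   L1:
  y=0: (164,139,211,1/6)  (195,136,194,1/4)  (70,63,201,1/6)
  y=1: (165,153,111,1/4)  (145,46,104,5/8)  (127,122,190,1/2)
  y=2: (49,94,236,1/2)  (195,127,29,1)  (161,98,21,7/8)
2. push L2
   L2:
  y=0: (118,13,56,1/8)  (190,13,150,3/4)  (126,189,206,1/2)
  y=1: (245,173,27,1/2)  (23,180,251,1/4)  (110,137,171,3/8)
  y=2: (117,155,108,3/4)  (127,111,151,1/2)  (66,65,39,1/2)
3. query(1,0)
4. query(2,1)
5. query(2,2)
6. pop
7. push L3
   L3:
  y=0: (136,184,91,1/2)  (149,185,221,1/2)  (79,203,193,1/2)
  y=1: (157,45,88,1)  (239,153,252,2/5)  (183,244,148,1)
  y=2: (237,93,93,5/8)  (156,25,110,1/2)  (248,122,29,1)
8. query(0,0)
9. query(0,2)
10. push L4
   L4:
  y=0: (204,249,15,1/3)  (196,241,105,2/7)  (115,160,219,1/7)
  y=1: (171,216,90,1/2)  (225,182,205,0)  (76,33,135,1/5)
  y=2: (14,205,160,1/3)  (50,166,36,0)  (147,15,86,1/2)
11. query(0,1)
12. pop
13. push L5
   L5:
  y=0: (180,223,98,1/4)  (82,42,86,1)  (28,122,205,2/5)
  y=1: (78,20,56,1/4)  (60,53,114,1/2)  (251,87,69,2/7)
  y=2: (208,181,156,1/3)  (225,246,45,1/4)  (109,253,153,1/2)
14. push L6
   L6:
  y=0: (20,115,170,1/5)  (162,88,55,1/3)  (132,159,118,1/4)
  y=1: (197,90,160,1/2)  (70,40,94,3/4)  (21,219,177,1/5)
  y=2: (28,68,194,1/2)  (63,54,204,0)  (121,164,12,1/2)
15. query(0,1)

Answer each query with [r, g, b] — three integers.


(1,0) stack=L1,L2; from [0,0,0]:
after L1 α=1/4: [195/4, 34, 97/2]
after L2 α=3/4: [2475/16, 73/4, 997/8]
→ [155, 18, 125]

at x=2,y=1 over L1,L2:
L1 α=1/2: [127/2, 61, 95]
L2 α=3/8: [1295/16, 179/2, 247/2]
→ [81, 90, 124]

(2,2) stack=L1,L2; from [0,0,0]:
L1 α=7/8: [1127/8, 343/4, 147/8]
L2 α=1/2: [1655/16, 603/8, 459/16]
→ [103, 75, 29]

at x=0,y=0 over L1,L3:
L1 α=1/6: [82/3, 139/6, 211/6]
L3 α=1/2: [245/3, 1243/12, 757/12]
rounded: [82, 104, 63]

query (0,2) [L1,L3] — begin 0,0,0
+L1 (α=1/2) → [49/2, 47, 118]
+L3 (α=5/8) → [2517/16, 303/4, 819/8]
= [157, 76, 102]

(0,1) stack=L1,L3,L4; from [0,0,0]:
L1 α=1/4: [165/4, 153/4, 111/4]
L3 α=1: [157, 45, 88]
L4 α=1/2: [164, 261/2, 89]
rounded: [164, 130, 89]

at x=0,y=1 over L1,L3,L5,L6:
after L1 α=1/4: [165/4, 153/4, 111/4]
after L3 α=1: [157, 45, 88]
after L5 α=1/4: [549/4, 155/4, 80]
after L6 α=1/2: [1337/8, 515/8, 120]
= [167, 64, 120]


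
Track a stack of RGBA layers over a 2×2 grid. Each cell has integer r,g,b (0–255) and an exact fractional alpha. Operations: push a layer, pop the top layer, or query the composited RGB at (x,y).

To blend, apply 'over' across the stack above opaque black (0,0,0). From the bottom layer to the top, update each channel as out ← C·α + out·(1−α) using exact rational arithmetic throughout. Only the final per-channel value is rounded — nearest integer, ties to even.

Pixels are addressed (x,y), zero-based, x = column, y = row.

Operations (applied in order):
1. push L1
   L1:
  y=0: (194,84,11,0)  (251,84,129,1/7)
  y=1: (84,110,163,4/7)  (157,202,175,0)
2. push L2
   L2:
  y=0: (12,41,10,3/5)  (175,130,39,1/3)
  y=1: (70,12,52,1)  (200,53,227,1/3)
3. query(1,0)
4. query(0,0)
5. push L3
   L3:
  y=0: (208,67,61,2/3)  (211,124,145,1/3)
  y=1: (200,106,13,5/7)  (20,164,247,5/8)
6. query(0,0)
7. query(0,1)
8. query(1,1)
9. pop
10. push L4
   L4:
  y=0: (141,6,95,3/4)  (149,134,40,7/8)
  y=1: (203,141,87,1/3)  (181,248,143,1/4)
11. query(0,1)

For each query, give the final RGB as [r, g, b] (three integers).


(1,0) stack=L1,L2; from [0,0,0]:
L1 α=1/7: [251/7, 12, 129/7]
L2 α=1/3: [1727/21, 154/3, 177/7]
= [82, 51, 25]

query (0,0) [L1,L2] — begin 0,0,0
L1 α=0: [0, 0, 0]
L2 α=3/5: [36/5, 123/5, 6]
→ [7, 25, 6]

(0,0) stack=L1,L2,L3; from [0,0,0]:
L1 α=0: [0, 0, 0]
L2 α=3/5: [36/5, 123/5, 6]
L3 α=2/3: [2116/15, 793/15, 128/3]
= [141, 53, 43]

query (0,1) [L1,L2,L3] — begin 0,0,0
after L1 α=4/7: [48, 440/7, 652/7]
after L2 α=1: [70, 12, 52]
after L3 α=5/7: [1140/7, 554/7, 169/7]
→ [163, 79, 24]

at x=1,y=1 over L1,L2,L3:
after L1 α=0: [0, 0, 0]
after L2 α=1/3: [200/3, 53/3, 227/3]
after L3 α=5/8: [75/2, 873/8, 731/4]
rounded: [38, 109, 183]

at x=0,y=1 over L1,L2,L4:
+L1 (α=4/7) → [48, 440/7, 652/7]
+L2 (α=1) → [70, 12, 52]
+L4 (α=1/3) → [343/3, 55, 191/3]
= [114, 55, 64]


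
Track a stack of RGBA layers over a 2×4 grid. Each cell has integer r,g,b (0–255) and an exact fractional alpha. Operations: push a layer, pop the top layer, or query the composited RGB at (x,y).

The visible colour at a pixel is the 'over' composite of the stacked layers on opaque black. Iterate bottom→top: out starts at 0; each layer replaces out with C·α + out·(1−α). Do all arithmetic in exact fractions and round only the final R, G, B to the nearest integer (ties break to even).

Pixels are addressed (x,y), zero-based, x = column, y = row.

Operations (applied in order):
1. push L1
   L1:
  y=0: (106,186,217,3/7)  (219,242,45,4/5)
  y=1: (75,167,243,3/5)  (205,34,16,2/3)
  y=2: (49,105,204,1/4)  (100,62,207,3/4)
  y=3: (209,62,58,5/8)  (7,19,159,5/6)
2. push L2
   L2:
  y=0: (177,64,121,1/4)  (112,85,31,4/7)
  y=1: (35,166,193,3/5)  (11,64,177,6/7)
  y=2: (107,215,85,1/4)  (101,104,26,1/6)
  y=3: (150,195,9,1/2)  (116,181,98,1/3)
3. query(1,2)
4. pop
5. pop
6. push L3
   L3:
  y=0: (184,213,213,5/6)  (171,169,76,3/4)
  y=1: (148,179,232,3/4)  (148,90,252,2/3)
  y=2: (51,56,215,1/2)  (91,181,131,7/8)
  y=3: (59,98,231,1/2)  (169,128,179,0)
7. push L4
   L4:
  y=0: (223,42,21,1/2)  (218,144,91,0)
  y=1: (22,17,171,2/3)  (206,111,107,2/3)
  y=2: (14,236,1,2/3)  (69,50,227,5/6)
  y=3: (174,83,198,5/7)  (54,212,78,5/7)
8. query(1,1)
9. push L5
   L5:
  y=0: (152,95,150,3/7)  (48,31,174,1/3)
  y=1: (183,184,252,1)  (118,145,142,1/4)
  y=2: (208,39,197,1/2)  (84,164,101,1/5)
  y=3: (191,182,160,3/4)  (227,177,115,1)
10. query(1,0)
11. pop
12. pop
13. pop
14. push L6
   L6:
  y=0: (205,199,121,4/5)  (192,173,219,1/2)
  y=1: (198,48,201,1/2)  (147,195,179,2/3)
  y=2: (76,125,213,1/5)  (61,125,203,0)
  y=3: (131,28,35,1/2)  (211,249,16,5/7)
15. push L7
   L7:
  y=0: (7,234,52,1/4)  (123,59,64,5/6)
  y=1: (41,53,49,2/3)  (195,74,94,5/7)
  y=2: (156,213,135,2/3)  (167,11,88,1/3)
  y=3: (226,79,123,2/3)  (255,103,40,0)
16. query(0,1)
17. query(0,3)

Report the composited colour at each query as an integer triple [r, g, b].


at x=1,y=2 over L1,L2:
after L1 α=3/4: [75, 93/2, 621/4]
after L2 α=1/6: [238/3, 673/12, 3209/24]
= [79, 56, 134]

query (1,1) [L3,L4] — begin 0,0,0
+L3 (α=2/3) → [296/3, 60, 168]
+L4 (α=2/3) → [1532/9, 94, 382/3]
→ [170, 94, 127]

at x=1,y=0 over L3,L4,L5:
+L3 (α=3/4) → [513/4, 507/4, 57]
+L4 (α=0) → [513/4, 507/4, 57]
+L5 (α=1/3) → [203/2, 569/6, 96]
rounded: [102, 95, 96]

query (0,1) [L6,L7] — begin 0,0,0
after L6 α=1/2: [99, 24, 201/2]
after L7 α=2/3: [181/3, 130/3, 397/6]
→ [60, 43, 66]

at x=0,y=3 over L6,L7:
+L6 (α=1/2) → [131/2, 14, 35/2]
+L7 (α=2/3) → [345/2, 172/3, 527/6]
→ [172, 57, 88]


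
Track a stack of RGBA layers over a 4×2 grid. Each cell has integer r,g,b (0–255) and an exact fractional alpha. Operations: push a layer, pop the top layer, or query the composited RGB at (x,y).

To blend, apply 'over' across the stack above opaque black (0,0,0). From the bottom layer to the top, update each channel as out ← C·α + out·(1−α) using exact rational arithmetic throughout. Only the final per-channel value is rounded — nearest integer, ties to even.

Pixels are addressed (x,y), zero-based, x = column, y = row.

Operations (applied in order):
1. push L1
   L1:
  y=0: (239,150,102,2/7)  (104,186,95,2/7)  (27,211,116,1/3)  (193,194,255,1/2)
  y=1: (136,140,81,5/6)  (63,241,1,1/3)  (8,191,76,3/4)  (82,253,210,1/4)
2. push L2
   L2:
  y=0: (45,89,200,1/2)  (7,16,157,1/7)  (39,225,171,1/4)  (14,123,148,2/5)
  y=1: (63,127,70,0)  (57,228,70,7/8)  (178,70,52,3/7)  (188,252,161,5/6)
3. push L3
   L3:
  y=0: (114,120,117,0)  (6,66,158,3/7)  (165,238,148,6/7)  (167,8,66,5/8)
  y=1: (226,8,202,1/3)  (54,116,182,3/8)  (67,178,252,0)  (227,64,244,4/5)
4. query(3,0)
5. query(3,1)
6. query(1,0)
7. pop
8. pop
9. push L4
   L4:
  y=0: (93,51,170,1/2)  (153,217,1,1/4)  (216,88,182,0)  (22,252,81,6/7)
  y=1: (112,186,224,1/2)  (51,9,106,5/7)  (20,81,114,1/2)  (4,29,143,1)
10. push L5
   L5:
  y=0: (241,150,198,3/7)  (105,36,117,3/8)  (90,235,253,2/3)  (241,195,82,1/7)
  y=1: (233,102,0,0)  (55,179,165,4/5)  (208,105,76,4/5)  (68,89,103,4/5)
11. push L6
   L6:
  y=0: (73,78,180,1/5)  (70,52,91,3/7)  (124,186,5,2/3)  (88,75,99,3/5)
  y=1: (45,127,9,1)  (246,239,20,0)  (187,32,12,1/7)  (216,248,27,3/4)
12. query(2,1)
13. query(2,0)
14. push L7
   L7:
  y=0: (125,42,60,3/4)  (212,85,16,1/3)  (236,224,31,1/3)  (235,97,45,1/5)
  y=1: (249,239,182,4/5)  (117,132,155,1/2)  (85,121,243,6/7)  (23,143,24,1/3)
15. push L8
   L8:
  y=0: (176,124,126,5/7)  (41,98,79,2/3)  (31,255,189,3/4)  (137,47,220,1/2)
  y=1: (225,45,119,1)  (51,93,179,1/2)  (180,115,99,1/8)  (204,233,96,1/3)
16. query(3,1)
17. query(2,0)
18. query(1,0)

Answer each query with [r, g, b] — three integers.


query (3,0) [L1,L2,L3] — begin 0,0,0
L1 α=1/2: [193/2, 97, 255/2]
L2 α=2/5: [127/2, 537/5, 1357/10]
L3 α=5/8: [2051/16, 1811/40, 7371/80]
→ [128, 45, 92]

at x=3,y=1 over L1,L2,L3:
L1 α=1/4: [41/2, 253/4, 105/2]
L2 α=5/6: [1921/12, 5293/24, 1715/12]
L3 α=4/5: [12817/60, 11437/120, 13427/60]
→ [214, 95, 224]

(1,0) stack=L1,L2,L3; from [0,0,0]:
+L1 (α=2/7) → [208/7, 372/7, 190/7]
+L2 (α=1/7) → [1297/49, 2344/49, 2239/49]
+L3 (α=3/7) → [6070/343, 19078/343, 32182/343]
= [18, 56, 94]

query (2,1) [L1,L4,L5,L6] — begin 0,0,0
L1 α=3/4: [6, 573/4, 57]
L4 α=1/2: [13, 897/8, 171/2]
L5 α=4/5: [169, 4257/40, 779/10]
L6 α=1/7: [1201/7, 13411/140, 2397/35]
rounded: [172, 96, 68]

at x=2,y=0 over L1,L4,L5,L6:
L1 α=1/3: [9, 211/3, 116/3]
L4 α=0: [9, 211/3, 116/3]
L5 α=2/3: [63, 1621/9, 1634/9]
L6 α=2/3: [311/3, 4969/27, 1724/27]
→ [104, 184, 64]

(3,1) stack=L1,L4,L5,L6,L7,L8; from [0,0,0]:
after L1 α=1/4: [41/2, 253/4, 105/2]
after L4 α=1: [4, 29, 143]
after L5 α=4/5: [276/5, 77, 111]
after L6 α=3/4: [879/5, 821/4, 48]
after L7 α=1/3: [1873/15, 369/2, 40]
after L8 α=1/3: [6806/45, 602/3, 176/3]
→ [151, 201, 59]

(2,0) stack=L1,L4,L5,L6,L7,L8; from [0,0,0]:
after L1 α=1/3: [9, 211/3, 116/3]
after L4 α=0: [9, 211/3, 116/3]
after L5 α=2/3: [63, 1621/9, 1634/9]
after L6 α=2/3: [311/3, 4969/27, 1724/27]
after L7 α=1/3: [1330/9, 15986/81, 4285/81]
after L8 α=3/4: [2167/36, 77951/324, 12553/81]
→ [60, 241, 155]

at x=1,y=0 over L1,L4,L5,L6,L7,L8:
after L1 α=2/7: [208/7, 372/7, 190/7]
after L4 α=1/4: [1695/28, 2635/28, 577/28]
after L5 α=3/8: [17295/224, 16199/224, 12713/224]
after L6 α=3/7: [29055/392, 24935/392, 28001/392]
after L7 α=1/3: [70607/588, 13865/196, 10379/196]
after L8 α=2/3: [118823/1764, 17427/196, 41347/588]
→ [67, 89, 70]


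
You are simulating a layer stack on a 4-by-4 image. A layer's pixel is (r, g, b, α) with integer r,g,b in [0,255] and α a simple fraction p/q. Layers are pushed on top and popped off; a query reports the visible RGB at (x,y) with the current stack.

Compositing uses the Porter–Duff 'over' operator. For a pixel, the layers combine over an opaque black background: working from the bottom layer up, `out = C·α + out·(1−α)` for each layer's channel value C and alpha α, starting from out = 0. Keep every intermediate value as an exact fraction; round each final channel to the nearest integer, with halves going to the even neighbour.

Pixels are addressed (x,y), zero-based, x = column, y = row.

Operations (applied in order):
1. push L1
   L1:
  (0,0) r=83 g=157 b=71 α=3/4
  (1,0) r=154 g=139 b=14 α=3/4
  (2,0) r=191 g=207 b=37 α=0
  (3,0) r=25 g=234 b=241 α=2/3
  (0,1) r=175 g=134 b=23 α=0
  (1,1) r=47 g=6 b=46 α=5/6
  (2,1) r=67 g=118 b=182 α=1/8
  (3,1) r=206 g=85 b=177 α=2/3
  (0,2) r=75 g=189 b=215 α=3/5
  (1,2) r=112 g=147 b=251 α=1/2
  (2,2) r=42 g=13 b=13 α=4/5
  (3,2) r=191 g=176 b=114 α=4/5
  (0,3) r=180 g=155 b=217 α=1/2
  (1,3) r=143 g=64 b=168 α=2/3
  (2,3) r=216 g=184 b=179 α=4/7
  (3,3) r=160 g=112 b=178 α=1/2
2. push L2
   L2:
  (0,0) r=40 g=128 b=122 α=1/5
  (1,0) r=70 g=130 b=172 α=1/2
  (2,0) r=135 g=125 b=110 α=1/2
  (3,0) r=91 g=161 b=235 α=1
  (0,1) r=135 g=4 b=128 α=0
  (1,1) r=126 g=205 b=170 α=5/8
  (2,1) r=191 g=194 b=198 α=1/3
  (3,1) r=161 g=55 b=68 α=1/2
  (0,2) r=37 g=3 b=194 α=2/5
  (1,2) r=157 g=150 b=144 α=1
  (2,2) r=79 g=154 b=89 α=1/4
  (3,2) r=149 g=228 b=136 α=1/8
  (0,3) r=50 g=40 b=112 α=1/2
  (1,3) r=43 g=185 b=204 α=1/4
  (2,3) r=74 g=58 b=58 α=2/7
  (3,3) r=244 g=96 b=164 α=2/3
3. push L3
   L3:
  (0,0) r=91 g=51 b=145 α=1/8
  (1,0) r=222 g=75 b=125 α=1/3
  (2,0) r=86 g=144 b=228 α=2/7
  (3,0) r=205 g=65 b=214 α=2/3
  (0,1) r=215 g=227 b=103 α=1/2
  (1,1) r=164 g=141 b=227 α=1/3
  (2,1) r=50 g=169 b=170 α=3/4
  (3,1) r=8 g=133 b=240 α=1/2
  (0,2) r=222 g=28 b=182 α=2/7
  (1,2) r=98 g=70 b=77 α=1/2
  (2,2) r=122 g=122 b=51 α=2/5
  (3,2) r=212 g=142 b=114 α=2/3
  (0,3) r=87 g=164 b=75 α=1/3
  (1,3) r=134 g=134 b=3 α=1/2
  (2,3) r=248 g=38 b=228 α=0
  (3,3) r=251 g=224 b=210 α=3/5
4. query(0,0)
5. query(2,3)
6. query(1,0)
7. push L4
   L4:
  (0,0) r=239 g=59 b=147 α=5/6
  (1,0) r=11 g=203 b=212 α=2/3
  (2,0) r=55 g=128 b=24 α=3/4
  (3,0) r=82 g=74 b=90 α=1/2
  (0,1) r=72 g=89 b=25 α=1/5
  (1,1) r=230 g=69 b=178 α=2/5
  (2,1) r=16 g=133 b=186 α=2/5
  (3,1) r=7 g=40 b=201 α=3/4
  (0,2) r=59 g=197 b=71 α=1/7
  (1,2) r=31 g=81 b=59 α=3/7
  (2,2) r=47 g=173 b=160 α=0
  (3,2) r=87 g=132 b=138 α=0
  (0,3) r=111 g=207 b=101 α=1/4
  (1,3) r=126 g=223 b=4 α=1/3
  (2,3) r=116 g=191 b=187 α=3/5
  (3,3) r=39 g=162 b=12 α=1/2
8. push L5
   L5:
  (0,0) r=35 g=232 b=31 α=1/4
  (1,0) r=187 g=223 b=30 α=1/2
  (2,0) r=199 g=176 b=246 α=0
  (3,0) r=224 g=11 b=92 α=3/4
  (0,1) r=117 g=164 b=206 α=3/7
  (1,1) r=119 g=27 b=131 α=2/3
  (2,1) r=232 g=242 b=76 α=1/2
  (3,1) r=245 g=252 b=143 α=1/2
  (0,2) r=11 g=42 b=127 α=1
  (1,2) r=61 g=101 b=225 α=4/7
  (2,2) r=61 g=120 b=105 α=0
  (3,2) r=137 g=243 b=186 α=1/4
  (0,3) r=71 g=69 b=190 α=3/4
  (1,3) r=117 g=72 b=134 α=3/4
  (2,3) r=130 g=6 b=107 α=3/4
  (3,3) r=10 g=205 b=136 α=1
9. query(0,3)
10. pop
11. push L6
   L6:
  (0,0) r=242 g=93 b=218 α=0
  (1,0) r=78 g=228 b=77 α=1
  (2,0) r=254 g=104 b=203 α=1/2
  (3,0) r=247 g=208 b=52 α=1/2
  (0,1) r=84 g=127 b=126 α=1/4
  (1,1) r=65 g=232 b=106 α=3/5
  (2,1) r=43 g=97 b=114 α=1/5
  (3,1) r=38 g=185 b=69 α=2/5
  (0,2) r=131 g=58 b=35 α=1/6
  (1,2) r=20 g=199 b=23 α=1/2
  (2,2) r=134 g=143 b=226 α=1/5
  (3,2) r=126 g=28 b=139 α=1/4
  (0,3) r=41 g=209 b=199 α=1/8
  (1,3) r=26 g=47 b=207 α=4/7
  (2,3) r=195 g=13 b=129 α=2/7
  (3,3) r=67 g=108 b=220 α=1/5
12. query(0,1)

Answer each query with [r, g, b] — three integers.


at x=0,y=0 over L1,L2,L3:
after L1 α=3/4: [249/4, 471/4, 213/4]
after L2 α=1/5: [289/5, 599/5, 67]
after L3 α=1/8: [1239/20, 556/5, 307/4]
→ [62, 111, 77]

query (2,3) [L1,L2,L3] — begin 0,0,0
L1 α=4/7: [864/7, 736/7, 716/7]
L2 α=2/7: [5356/49, 4492/49, 4392/49]
L3 α=0: [5356/49, 4492/49, 4392/49]
= [109, 92, 90]

(1,0) stack=L1,L2,L3; from [0,0,0]:
after L1 α=3/4: [231/2, 417/4, 21/2]
after L2 α=1/2: [371/4, 937/8, 365/4]
after L3 α=1/3: [815/6, 1237/12, 205/2]
= [136, 103, 102]

at x=0,y=3 over L1,L2,L3,L4,L5:
+L1 (α=1/2) → [90, 155/2, 217/2]
+L2 (α=1/2) → [70, 235/4, 441/4]
+L3 (α=1/3) → [227/3, 563/6, 197/2]
+L4 (α=1/4) → [169/2, 977/8, 793/8]
+L5 (α=3/4) → [595/8, 2633/32, 5353/32]
= [74, 82, 167]

(0,1) stack=L1,L2,L3,L4,L6; from [0,0,0]:
+L1 (α=0) → [0, 0, 0]
+L2 (α=0) → [0, 0, 0]
+L3 (α=1/2) → [215/2, 227/2, 103/2]
+L4 (α=1/5) → [502/5, 543/5, 231/5]
+L6 (α=1/4) → [963/10, 566/5, 1323/20]
= [96, 113, 66]


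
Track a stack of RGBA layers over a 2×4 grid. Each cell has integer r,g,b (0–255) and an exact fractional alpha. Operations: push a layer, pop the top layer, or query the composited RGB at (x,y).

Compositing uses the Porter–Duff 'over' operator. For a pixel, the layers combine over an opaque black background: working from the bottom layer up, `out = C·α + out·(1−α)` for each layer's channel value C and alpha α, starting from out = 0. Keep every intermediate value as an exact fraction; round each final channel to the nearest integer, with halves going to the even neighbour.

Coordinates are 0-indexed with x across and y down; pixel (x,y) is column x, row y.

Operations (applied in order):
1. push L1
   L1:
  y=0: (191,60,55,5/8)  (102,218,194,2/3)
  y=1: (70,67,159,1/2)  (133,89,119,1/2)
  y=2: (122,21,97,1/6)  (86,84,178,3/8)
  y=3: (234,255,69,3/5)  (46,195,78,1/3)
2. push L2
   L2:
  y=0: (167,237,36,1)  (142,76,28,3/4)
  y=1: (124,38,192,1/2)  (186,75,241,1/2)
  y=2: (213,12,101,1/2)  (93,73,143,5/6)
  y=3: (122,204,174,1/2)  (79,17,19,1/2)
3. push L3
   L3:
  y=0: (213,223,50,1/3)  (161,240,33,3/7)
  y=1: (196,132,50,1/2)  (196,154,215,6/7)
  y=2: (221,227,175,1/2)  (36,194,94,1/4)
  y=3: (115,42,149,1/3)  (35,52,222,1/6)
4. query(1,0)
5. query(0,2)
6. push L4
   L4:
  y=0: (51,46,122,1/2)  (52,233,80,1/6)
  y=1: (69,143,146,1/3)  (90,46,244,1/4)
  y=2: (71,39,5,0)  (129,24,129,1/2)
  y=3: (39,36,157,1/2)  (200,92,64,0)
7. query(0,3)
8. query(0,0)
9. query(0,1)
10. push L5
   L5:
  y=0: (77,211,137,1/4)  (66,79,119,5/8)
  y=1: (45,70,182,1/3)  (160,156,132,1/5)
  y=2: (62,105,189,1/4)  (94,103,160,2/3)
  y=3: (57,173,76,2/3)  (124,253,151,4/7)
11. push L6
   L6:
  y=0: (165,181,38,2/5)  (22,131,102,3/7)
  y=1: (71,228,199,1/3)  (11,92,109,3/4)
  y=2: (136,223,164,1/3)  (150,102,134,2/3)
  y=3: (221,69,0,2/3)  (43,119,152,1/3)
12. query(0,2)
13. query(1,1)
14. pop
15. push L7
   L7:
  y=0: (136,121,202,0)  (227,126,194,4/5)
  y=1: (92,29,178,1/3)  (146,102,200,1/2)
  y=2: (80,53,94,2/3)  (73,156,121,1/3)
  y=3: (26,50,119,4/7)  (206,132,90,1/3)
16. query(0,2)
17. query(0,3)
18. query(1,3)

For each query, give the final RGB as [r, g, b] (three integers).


query (1,0) [L1,L2,L3] — begin 0,0,0
+L1 (α=2/3) → [68, 436/3, 388/3]
+L2 (α=3/4) → [247/2, 280/3, 160/3]
+L3 (α=3/7) → [977/7, 3280/21, 937/21]
rounded: [140, 156, 45]

(0,2) stack=L1,L2,L3; from [0,0,0]:
+L1 (α=1/6) → [61/3, 7/2, 97/6]
+L2 (α=1/2) → [350/3, 31/4, 703/12]
+L3 (α=1/2) → [1013/6, 939/8, 2803/24]
= [169, 117, 117]

(0,3) stack=L1,L2,L3,L4; from [0,0,0]:
L1 α=3/5: [702/5, 153, 207/5]
L2 α=1/2: [656/5, 357/2, 1077/10]
L3 α=1/3: [629/5, 133, 1822/15]
L4 α=1/2: [412/5, 169/2, 4177/30]
rounded: [82, 84, 139]

(0,0) stack=L1,L2,L3,L4; from [0,0,0]:
after L1 α=5/8: [955/8, 75/2, 275/8]
after L2 α=1: [167, 237, 36]
after L3 α=1/3: [547/3, 697/3, 122/3]
after L4 α=1/2: [350/3, 835/6, 244/3]
rounded: [117, 139, 81]

query (0,1) [L1,L2,L3,L4] — begin 0,0,0
after L1 α=1/2: [35, 67/2, 159/2]
after L2 α=1/2: [159/2, 143/4, 543/4]
after L3 α=1/2: [551/4, 671/8, 743/8]
after L4 α=1/3: [689/6, 1243/12, 1327/12]
rounded: [115, 104, 111]

at x=0,y=2 over L1,L2,L3,L4,L5,L6:
+L1 (α=1/6) → [61/3, 7/2, 97/6]
+L2 (α=1/2) → [350/3, 31/4, 703/12]
+L3 (α=1/2) → [1013/6, 939/8, 2803/24]
+L4 (α=0) → [1013/6, 939/8, 2803/24]
+L5 (α=1/4) → [1137/8, 3657/32, 4315/32]
+L6 (α=1/3) → [1681/12, 7225/48, 2313/16]
rounded: [140, 151, 145]

query (1,1) [L1,L2,L3,L4,L5,L6] — begin 0,0,0
after L1 α=1/2: [133/2, 89/2, 119/2]
after L2 α=1/2: [505/4, 239/4, 601/4]
after L3 α=6/7: [5209/28, 3935/28, 823/4]
after L4 α=1/4: [18147/112, 13093/112, 3445/16]
after L5 α=1/5: [22627/140, 17461/140, 3973/20]
after L6 α=3/4: [27247/560, 56101/560, 10513/80]
→ [49, 100, 131]

at x=0,y=2 over L1,L2,L3,L4,L5,L7:
+L1 (α=1/6) → [61/3, 7/2, 97/6]
+L2 (α=1/2) → [350/3, 31/4, 703/12]
+L3 (α=1/2) → [1013/6, 939/8, 2803/24]
+L4 (α=0) → [1013/6, 939/8, 2803/24]
+L5 (α=1/4) → [1137/8, 3657/32, 4315/32]
+L7 (α=2/3) → [2417/24, 7049/96, 10331/96]
= [101, 73, 108]

query (0,3) [L1,L2,L3,L4,L5,L7] — begin 0,0,0
+L1 (α=3/5) → [702/5, 153, 207/5]
+L2 (α=1/2) → [656/5, 357/2, 1077/10]
+L3 (α=1/3) → [629/5, 133, 1822/15]
+L4 (α=1/2) → [412/5, 169/2, 4177/30]
+L5 (α=2/3) → [982/15, 287/2, 8737/90]
+L7 (α=4/7) → [1502/35, 1261/14, 23017/210]
= [43, 90, 110]

at x=1,y=3 over L1,L2,L3,L4,L5,L7:
after L1 α=1/3: [46/3, 65, 26]
after L2 α=1/2: [283/6, 41, 45/2]
after L3 α=1/6: [1625/36, 257/6, 223/4]
after L4 α=0: [1625/36, 257/6, 223/4]
after L5 α=4/7: [7577/84, 2281/14, 3085/28]
after L7 α=1/3: [16229/126, 3205/21, 4345/42]
rounded: [129, 153, 103]


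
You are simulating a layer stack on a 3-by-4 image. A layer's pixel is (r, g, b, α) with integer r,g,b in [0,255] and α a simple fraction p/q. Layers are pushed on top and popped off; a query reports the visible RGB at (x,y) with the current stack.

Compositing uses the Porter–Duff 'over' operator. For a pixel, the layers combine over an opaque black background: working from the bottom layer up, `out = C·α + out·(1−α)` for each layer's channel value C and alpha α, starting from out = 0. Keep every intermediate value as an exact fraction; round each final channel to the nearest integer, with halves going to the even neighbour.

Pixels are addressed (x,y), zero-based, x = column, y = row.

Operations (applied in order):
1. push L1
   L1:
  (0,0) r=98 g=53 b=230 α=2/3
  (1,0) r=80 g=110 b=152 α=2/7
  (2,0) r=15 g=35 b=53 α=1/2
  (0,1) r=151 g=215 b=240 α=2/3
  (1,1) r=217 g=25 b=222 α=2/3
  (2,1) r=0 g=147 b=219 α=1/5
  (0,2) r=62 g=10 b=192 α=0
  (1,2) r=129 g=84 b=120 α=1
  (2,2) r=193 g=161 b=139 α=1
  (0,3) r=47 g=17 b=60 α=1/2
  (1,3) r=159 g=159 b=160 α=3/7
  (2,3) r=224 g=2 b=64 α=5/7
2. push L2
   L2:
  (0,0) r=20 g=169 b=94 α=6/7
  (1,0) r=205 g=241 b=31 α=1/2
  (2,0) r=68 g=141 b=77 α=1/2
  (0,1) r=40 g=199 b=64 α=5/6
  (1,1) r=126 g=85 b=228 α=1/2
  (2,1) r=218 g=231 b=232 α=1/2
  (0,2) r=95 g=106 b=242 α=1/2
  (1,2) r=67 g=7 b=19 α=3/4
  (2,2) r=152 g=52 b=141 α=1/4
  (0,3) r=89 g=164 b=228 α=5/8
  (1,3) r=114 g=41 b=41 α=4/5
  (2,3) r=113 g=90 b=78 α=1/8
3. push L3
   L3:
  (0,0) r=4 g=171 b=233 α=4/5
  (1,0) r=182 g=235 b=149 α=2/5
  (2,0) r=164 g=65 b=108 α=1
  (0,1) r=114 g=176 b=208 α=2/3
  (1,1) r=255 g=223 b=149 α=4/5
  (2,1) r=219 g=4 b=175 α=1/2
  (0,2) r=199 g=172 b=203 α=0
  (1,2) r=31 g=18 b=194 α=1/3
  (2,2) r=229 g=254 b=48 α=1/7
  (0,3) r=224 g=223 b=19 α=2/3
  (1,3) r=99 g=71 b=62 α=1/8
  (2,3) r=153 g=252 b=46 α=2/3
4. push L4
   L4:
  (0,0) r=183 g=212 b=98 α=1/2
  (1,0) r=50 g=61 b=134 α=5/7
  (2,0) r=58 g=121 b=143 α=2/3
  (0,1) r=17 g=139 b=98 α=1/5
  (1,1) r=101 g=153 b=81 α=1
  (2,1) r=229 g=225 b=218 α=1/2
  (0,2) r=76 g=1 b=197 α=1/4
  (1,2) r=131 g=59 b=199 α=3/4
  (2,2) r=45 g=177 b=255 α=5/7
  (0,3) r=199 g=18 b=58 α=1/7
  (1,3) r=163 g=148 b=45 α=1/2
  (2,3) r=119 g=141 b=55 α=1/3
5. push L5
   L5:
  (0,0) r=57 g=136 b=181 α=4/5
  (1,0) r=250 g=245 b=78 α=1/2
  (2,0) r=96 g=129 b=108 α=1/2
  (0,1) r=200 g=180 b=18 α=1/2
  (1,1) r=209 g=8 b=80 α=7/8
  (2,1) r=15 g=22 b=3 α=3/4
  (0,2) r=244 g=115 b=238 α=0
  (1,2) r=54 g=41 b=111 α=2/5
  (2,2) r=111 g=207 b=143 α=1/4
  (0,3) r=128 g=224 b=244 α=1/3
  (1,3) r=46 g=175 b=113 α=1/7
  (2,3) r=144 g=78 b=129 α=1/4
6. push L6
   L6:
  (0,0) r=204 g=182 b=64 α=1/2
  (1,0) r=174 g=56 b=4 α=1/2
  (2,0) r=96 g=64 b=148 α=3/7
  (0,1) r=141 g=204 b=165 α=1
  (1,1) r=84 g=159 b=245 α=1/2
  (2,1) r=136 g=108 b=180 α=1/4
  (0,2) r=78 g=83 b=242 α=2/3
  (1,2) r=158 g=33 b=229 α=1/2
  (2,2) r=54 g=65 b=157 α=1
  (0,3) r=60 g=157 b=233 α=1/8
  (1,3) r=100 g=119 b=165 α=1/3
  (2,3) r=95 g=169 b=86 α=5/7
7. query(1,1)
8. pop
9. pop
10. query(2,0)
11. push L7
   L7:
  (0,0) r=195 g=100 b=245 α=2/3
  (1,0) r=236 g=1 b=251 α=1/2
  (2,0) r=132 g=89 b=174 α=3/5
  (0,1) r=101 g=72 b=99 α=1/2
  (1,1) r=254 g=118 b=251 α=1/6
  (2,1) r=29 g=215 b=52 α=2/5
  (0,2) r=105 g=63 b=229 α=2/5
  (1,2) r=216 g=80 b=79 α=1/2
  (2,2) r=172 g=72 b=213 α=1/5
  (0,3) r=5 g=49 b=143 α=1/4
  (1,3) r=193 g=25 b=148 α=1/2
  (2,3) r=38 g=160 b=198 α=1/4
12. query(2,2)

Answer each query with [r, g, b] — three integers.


(1,1) stack=L1,L2,L3,L4,L5,L6; from [0,0,0]:
L1 α=2/3: [434/3, 50/3, 148]
L2 α=1/2: [406/3, 305/6, 188]
L3 α=4/5: [3466/15, 5657/30, 784/5]
L4 α=1: [101, 153, 81]
L5 α=7/8: [391/2, 209/8, 641/8]
L6 α=1/2: [559/4, 1481/16, 2601/16]
= [140, 93, 163]

query (2,0) [L1,L2,L3,L4] — begin 0,0,0
L1 α=1/2: [15/2, 35/2, 53/2]
L2 α=1/2: [151/4, 317/4, 207/4]
L3 α=1: [164, 65, 108]
L4 α=2/3: [280/3, 307/3, 394/3]
→ [93, 102, 131]

at x=2,y=2 over L1,L2,L3,L4,L7:
L1 α=1: [193, 161, 139]
L2 α=1/4: [731/4, 535/4, 279/2]
L3 α=1/7: [2651/14, 2113/14, 885/7]
L4 α=5/7: [4226/49, 8308/49, 10695/49]
L7 α=1/5: [25332/245, 7352/49, 53217/245]
→ [103, 150, 217]
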